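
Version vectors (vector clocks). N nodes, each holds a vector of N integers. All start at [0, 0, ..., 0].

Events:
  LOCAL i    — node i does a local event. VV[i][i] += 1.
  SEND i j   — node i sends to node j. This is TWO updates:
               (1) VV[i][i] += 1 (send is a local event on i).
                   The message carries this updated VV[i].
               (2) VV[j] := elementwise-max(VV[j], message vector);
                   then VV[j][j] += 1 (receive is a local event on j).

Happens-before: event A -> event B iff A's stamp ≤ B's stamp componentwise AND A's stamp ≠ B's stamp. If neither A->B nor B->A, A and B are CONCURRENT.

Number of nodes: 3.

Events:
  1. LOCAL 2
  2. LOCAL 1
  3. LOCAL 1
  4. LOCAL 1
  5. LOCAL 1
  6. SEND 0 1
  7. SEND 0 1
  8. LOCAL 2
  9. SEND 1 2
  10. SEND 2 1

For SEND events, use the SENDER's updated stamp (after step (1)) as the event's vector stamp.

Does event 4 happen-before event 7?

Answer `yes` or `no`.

Answer: no

Derivation:
Initial: VV[0]=[0, 0, 0]
Initial: VV[1]=[0, 0, 0]
Initial: VV[2]=[0, 0, 0]
Event 1: LOCAL 2: VV[2][2]++ -> VV[2]=[0, 0, 1]
Event 2: LOCAL 1: VV[1][1]++ -> VV[1]=[0, 1, 0]
Event 3: LOCAL 1: VV[1][1]++ -> VV[1]=[0, 2, 0]
Event 4: LOCAL 1: VV[1][1]++ -> VV[1]=[0, 3, 0]
Event 5: LOCAL 1: VV[1][1]++ -> VV[1]=[0, 4, 0]
Event 6: SEND 0->1: VV[0][0]++ -> VV[0]=[1, 0, 0], msg_vec=[1, 0, 0]; VV[1]=max(VV[1],msg_vec) then VV[1][1]++ -> VV[1]=[1, 5, 0]
Event 7: SEND 0->1: VV[0][0]++ -> VV[0]=[2, 0, 0], msg_vec=[2, 0, 0]; VV[1]=max(VV[1],msg_vec) then VV[1][1]++ -> VV[1]=[2, 6, 0]
Event 8: LOCAL 2: VV[2][2]++ -> VV[2]=[0, 0, 2]
Event 9: SEND 1->2: VV[1][1]++ -> VV[1]=[2, 7, 0], msg_vec=[2, 7, 0]; VV[2]=max(VV[2],msg_vec) then VV[2][2]++ -> VV[2]=[2, 7, 3]
Event 10: SEND 2->1: VV[2][2]++ -> VV[2]=[2, 7, 4], msg_vec=[2, 7, 4]; VV[1]=max(VV[1],msg_vec) then VV[1][1]++ -> VV[1]=[2, 8, 4]
Event 4 stamp: [0, 3, 0]
Event 7 stamp: [2, 0, 0]
[0, 3, 0] <= [2, 0, 0]? False. Equal? False. Happens-before: False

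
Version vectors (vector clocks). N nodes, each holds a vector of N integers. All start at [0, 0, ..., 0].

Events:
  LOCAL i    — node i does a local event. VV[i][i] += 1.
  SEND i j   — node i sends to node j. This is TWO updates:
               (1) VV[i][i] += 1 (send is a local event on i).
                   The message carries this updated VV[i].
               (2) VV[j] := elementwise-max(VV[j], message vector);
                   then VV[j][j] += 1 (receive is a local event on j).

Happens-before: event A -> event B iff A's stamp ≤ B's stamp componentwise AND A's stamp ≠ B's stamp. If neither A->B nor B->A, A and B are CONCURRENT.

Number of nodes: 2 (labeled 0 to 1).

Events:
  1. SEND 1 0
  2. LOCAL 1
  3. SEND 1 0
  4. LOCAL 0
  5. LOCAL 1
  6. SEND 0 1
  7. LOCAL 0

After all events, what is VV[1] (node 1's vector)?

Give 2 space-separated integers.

Initial: VV[0]=[0, 0]
Initial: VV[1]=[0, 0]
Event 1: SEND 1->0: VV[1][1]++ -> VV[1]=[0, 1], msg_vec=[0, 1]; VV[0]=max(VV[0],msg_vec) then VV[0][0]++ -> VV[0]=[1, 1]
Event 2: LOCAL 1: VV[1][1]++ -> VV[1]=[0, 2]
Event 3: SEND 1->0: VV[1][1]++ -> VV[1]=[0, 3], msg_vec=[0, 3]; VV[0]=max(VV[0],msg_vec) then VV[0][0]++ -> VV[0]=[2, 3]
Event 4: LOCAL 0: VV[0][0]++ -> VV[0]=[3, 3]
Event 5: LOCAL 1: VV[1][1]++ -> VV[1]=[0, 4]
Event 6: SEND 0->1: VV[0][0]++ -> VV[0]=[4, 3], msg_vec=[4, 3]; VV[1]=max(VV[1],msg_vec) then VV[1][1]++ -> VV[1]=[4, 5]
Event 7: LOCAL 0: VV[0][0]++ -> VV[0]=[5, 3]
Final vectors: VV[0]=[5, 3]; VV[1]=[4, 5]

Answer: 4 5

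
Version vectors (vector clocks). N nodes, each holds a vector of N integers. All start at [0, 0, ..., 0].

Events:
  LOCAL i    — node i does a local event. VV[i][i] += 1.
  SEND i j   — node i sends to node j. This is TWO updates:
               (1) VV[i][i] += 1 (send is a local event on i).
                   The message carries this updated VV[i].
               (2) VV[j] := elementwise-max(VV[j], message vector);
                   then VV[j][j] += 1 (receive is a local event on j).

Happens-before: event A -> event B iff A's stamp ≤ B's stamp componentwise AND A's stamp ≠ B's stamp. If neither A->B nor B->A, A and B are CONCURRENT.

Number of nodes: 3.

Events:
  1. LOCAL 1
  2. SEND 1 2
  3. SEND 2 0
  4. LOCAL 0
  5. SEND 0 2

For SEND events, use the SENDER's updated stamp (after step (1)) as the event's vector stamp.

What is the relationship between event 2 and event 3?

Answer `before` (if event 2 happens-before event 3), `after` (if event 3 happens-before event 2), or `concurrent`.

Answer: before

Derivation:
Initial: VV[0]=[0, 0, 0]
Initial: VV[1]=[0, 0, 0]
Initial: VV[2]=[0, 0, 0]
Event 1: LOCAL 1: VV[1][1]++ -> VV[1]=[0, 1, 0]
Event 2: SEND 1->2: VV[1][1]++ -> VV[1]=[0, 2, 0], msg_vec=[0, 2, 0]; VV[2]=max(VV[2],msg_vec) then VV[2][2]++ -> VV[2]=[0, 2, 1]
Event 3: SEND 2->0: VV[2][2]++ -> VV[2]=[0, 2, 2], msg_vec=[0, 2, 2]; VV[0]=max(VV[0],msg_vec) then VV[0][0]++ -> VV[0]=[1, 2, 2]
Event 4: LOCAL 0: VV[0][0]++ -> VV[0]=[2, 2, 2]
Event 5: SEND 0->2: VV[0][0]++ -> VV[0]=[3, 2, 2], msg_vec=[3, 2, 2]; VV[2]=max(VV[2],msg_vec) then VV[2][2]++ -> VV[2]=[3, 2, 3]
Event 2 stamp: [0, 2, 0]
Event 3 stamp: [0, 2, 2]
[0, 2, 0] <= [0, 2, 2]? True
[0, 2, 2] <= [0, 2, 0]? False
Relation: before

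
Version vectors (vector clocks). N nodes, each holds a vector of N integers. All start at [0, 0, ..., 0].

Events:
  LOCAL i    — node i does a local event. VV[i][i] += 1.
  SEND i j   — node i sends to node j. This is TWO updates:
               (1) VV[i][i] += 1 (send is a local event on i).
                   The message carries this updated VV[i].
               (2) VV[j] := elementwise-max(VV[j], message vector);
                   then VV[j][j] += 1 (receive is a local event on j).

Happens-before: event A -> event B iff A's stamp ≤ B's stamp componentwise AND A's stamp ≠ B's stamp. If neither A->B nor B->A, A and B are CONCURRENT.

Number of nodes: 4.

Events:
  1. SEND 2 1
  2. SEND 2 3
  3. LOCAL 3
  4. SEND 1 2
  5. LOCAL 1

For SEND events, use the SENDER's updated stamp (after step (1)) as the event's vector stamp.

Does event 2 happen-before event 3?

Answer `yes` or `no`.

Answer: yes

Derivation:
Initial: VV[0]=[0, 0, 0, 0]
Initial: VV[1]=[0, 0, 0, 0]
Initial: VV[2]=[0, 0, 0, 0]
Initial: VV[3]=[0, 0, 0, 0]
Event 1: SEND 2->1: VV[2][2]++ -> VV[2]=[0, 0, 1, 0], msg_vec=[0, 0, 1, 0]; VV[1]=max(VV[1],msg_vec) then VV[1][1]++ -> VV[1]=[0, 1, 1, 0]
Event 2: SEND 2->3: VV[2][2]++ -> VV[2]=[0, 0, 2, 0], msg_vec=[0, 0, 2, 0]; VV[3]=max(VV[3],msg_vec) then VV[3][3]++ -> VV[3]=[0, 0, 2, 1]
Event 3: LOCAL 3: VV[3][3]++ -> VV[3]=[0, 0, 2, 2]
Event 4: SEND 1->2: VV[1][1]++ -> VV[1]=[0, 2, 1, 0], msg_vec=[0, 2, 1, 0]; VV[2]=max(VV[2],msg_vec) then VV[2][2]++ -> VV[2]=[0, 2, 3, 0]
Event 5: LOCAL 1: VV[1][1]++ -> VV[1]=[0, 3, 1, 0]
Event 2 stamp: [0, 0, 2, 0]
Event 3 stamp: [0, 0, 2, 2]
[0, 0, 2, 0] <= [0, 0, 2, 2]? True. Equal? False. Happens-before: True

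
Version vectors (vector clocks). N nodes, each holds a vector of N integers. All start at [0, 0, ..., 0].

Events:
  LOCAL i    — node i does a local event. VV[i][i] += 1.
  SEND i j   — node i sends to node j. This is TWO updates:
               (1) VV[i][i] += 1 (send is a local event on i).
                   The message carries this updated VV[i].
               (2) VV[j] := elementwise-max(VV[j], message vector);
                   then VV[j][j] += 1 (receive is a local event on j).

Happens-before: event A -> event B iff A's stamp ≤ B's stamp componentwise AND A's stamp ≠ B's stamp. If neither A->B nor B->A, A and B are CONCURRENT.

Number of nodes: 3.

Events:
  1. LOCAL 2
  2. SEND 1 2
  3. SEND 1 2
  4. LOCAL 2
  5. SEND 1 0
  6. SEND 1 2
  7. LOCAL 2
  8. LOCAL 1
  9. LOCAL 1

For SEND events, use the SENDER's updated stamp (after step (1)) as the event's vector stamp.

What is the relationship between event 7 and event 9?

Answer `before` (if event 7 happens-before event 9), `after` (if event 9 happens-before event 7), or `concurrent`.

Answer: concurrent

Derivation:
Initial: VV[0]=[0, 0, 0]
Initial: VV[1]=[0, 0, 0]
Initial: VV[2]=[0, 0, 0]
Event 1: LOCAL 2: VV[2][2]++ -> VV[2]=[0, 0, 1]
Event 2: SEND 1->2: VV[1][1]++ -> VV[1]=[0, 1, 0], msg_vec=[0, 1, 0]; VV[2]=max(VV[2],msg_vec) then VV[2][2]++ -> VV[2]=[0, 1, 2]
Event 3: SEND 1->2: VV[1][1]++ -> VV[1]=[0, 2, 0], msg_vec=[0, 2, 0]; VV[2]=max(VV[2],msg_vec) then VV[2][2]++ -> VV[2]=[0, 2, 3]
Event 4: LOCAL 2: VV[2][2]++ -> VV[2]=[0, 2, 4]
Event 5: SEND 1->0: VV[1][1]++ -> VV[1]=[0, 3, 0], msg_vec=[0, 3, 0]; VV[0]=max(VV[0],msg_vec) then VV[0][0]++ -> VV[0]=[1, 3, 0]
Event 6: SEND 1->2: VV[1][1]++ -> VV[1]=[0, 4, 0], msg_vec=[0, 4, 0]; VV[2]=max(VV[2],msg_vec) then VV[2][2]++ -> VV[2]=[0, 4, 5]
Event 7: LOCAL 2: VV[2][2]++ -> VV[2]=[0, 4, 6]
Event 8: LOCAL 1: VV[1][1]++ -> VV[1]=[0, 5, 0]
Event 9: LOCAL 1: VV[1][1]++ -> VV[1]=[0, 6, 0]
Event 7 stamp: [0, 4, 6]
Event 9 stamp: [0, 6, 0]
[0, 4, 6] <= [0, 6, 0]? False
[0, 6, 0] <= [0, 4, 6]? False
Relation: concurrent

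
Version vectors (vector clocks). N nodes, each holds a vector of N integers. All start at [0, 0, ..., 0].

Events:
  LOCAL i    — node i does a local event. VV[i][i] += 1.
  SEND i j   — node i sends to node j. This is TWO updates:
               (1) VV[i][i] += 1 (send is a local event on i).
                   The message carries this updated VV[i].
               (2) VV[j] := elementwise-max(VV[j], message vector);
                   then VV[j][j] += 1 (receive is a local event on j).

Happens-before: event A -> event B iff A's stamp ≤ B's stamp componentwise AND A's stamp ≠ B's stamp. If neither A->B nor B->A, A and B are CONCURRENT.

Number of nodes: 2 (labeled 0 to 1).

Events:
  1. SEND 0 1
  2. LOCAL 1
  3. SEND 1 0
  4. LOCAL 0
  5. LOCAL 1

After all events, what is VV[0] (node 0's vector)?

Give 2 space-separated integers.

Answer: 3 3

Derivation:
Initial: VV[0]=[0, 0]
Initial: VV[1]=[0, 0]
Event 1: SEND 0->1: VV[0][0]++ -> VV[0]=[1, 0], msg_vec=[1, 0]; VV[1]=max(VV[1],msg_vec) then VV[1][1]++ -> VV[1]=[1, 1]
Event 2: LOCAL 1: VV[1][1]++ -> VV[1]=[1, 2]
Event 3: SEND 1->0: VV[1][1]++ -> VV[1]=[1, 3], msg_vec=[1, 3]; VV[0]=max(VV[0],msg_vec) then VV[0][0]++ -> VV[0]=[2, 3]
Event 4: LOCAL 0: VV[0][0]++ -> VV[0]=[3, 3]
Event 5: LOCAL 1: VV[1][1]++ -> VV[1]=[1, 4]
Final vectors: VV[0]=[3, 3]; VV[1]=[1, 4]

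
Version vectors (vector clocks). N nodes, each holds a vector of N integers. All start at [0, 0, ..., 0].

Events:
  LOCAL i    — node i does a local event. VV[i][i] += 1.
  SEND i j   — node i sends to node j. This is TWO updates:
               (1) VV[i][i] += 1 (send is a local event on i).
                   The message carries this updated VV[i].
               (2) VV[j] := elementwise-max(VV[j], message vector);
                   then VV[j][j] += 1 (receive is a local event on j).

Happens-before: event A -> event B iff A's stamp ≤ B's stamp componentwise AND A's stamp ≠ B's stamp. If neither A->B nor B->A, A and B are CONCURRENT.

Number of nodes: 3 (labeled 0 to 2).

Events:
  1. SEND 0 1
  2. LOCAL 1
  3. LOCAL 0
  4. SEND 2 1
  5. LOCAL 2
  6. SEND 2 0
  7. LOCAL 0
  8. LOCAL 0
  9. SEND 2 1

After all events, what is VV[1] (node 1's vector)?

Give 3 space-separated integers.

Initial: VV[0]=[0, 0, 0]
Initial: VV[1]=[0, 0, 0]
Initial: VV[2]=[0, 0, 0]
Event 1: SEND 0->1: VV[0][0]++ -> VV[0]=[1, 0, 0], msg_vec=[1, 0, 0]; VV[1]=max(VV[1],msg_vec) then VV[1][1]++ -> VV[1]=[1, 1, 0]
Event 2: LOCAL 1: VV[1][1]++ -> VV[1]=[1, 2, 0]
Event 3: LOCAL 0: VV[0][0]++ -> VV[0]=[2, 0, 0]
Event 4: SEND 2->1: VV[2][2]++ -> VV[2]=[0, 0, 1], msg_vec=[0, 0, 1]; VV[1]=max(VV[1],msg_vec) then VV[1][1]++ -> VV[1]=[1, 3, 1]
Event 5: LOCAL 2: VV[2][2]++ -> VV[2]=[0, 0, 2]
Event 6: SEND 2->0: VV[2][2]++ -> VV[2]=[0, 0, 3], msg_vec=[0, 0, 3]; VV[0]=max(VV[0],msg_vec) then VV[0][0]++ -> VV[0]=[3, 0, 3]
Event 7: LOCAL 0: VV[0][0]++ -> VV[0]=[4, 0, 3]
Event 8: LOCAL 0: VV[0][0]++ -> VV[0]=[5, 0, 3]
Event 9: SEND 2->1: VV[2][2]++ -> VV[2]=[0, 0, 4], msg_vec=[0, 0, 4]; VV[1]=max(VV[1],msg_vec) then VV[1][1]++ -> VV[1]=[1, 4, 4]
Final vectors: VV[0]=[5, 0, 3]; VV[1]=[1, 4, 4]; VV[2]=[0, 0, 4]

Answer: 1 4 4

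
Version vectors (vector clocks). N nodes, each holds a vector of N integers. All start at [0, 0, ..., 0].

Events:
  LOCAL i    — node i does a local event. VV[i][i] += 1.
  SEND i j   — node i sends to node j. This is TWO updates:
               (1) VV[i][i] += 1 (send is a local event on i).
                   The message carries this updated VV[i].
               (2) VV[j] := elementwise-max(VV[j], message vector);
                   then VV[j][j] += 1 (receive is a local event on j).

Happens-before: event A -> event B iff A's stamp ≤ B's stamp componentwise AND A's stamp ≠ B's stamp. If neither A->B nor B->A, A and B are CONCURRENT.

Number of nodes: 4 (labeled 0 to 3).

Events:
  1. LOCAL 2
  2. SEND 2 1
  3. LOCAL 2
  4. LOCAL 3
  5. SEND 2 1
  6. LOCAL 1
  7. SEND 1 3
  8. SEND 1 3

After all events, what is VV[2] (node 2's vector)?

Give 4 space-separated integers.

Answer: 0 0 4 0

Derivation:
Initial: VV[0]=[0, 0, 0, 0]
Initial: VV[1]=[0, 0, 0, 0]
Initial: VV[2]=[0, 0, 0, 0]
Initial: VV[3]=[0, 0, 0, 0]
Event 1: LOCAL 2: VV[2][2]++ -> VV[2]=[0, 0, 1, 0]
Event 2: SEND 2->1: VV[2][2]++ -> VV[2]=[0, 0, 2, 0], msg_vec=[0, 0, 2, 0]; VV[1]=max(VV[1],msg_vec) then VV[1][1]++ -> VV[1]=[0, 1, 2, 0]
Event 3: LOCAL 2: VV[2][2]++ -> VV[2]=[0, 0, 3, 0]
Event 4: LOCAL 3: VV[3][3]++ -> VV[3]=[0, 0, 0, 1]
Event 5: SEND 2->1: VV[2][2]++ -> VV[2]=[0, 0, 4, 0], msg_vec=[0, 0, 4, 0]; VV[1]=max(VV[1],msg_vec) then VV[1][1]++ -> VV[1]=[0, 2, 4, 0]
Event 6: LOCAL 1: VV[1][1]++ -> VV[1]=[0, 3, 4, 0]
Event 7: SEND 1->3: VV[1][1]++ -> VV[1]=[0, 4, 4, 0], msg_vec=[0, 4, 4, 0]; VV[3]=max(VV[3],msg_vec) then VV[3][3]++ -> VV[3]=[0, 4, 4, 2]
Event 8: SEND 1->3: VV[1][1]++ -> VV[1]=[0, 5, 4, 0], msg_vec=[0, 5, 4, 0]; VV[3]=max(VV[3],msg_vec) then VV[3][3]++ -> VV[3]=[0, 5, 4, 3]
Final vectors: VV[0]=[0, 0, 0, 0]; VV[1]=[0, 5, 4, 0]; VV[2]=[0, 0, 4, 0]; VV[3]=[0, 5, 4, 3]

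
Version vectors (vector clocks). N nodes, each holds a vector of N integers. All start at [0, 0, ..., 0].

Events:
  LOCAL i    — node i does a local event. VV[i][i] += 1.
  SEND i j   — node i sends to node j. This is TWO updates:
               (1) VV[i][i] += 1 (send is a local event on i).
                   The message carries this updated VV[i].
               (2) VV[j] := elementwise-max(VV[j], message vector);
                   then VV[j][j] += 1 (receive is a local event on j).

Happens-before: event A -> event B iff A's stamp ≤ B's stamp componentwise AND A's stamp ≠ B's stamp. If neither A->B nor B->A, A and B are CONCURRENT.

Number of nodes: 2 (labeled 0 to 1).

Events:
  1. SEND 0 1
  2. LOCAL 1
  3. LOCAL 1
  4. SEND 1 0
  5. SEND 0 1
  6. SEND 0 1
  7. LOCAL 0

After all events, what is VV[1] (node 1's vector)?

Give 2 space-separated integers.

Answer: 4 6

Derivation:
Initial: VV[0]=[0, 0]
Initial: VV[1]=[0, 0]
Event 1: SEND 0->1: VV[0][0]++ -> VV[0]=[1, 0], msg_vec=[1, 0]; VV[1]=max(VV[1],msg_vec) then VV[1][1]++ -> VV[1]=[1, 1]
Event 2: LOCAL 1: VV[1][1]++ -> VV[1]=[1, 2]
Event 3: LOCAL 1: VV[1][1]++ -> VV[1]=[1, 3]
Event 4: SEND 1->0: VV[1][1]++ -> VV[1]=[1, 4], msg_vec=[1, 4]; VV[0]=max(VV[0],msg_vec) then VV[0][0]++ -> VV[0]=[2, 4]
Event 5: SEND 0->1: VV[0][0]++ -> VV[0]=[3, 4], msg_vec=[3, 4]; VV[1]=max(VV[1],msg_vec) then VV[1][1]++ -> VV[1]=[3, 5]
Event 6: SEND 0->1: VV[0][0]++ -> VV[0]=[4, 4], msg_vec=[4, 4]; VV[1]=max(VV[1],msg_vec) then VV[1][1]++ -> VV[1]=[4, 6]
Event 7: LOCAL 0: VV[0][0]++ -> VV[0]=[5, 4]
Final vectors: VV[0]=[5, 4]; VV[1]=[4, 6]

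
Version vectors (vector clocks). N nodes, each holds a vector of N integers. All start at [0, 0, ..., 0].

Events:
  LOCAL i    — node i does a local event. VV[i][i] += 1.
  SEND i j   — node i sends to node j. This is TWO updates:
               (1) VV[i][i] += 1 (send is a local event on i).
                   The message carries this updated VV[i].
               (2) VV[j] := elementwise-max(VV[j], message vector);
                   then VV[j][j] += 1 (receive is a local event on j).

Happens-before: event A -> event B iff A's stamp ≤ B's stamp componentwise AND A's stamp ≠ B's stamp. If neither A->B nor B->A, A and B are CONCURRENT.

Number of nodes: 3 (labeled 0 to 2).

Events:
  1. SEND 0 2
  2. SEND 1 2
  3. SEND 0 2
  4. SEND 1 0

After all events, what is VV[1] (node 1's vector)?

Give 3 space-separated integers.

Initial: VV[0]=[0, 0, 0]
Initial: VV[1]=[0, 0, 0]
Initial: VV[2]=[0, 0, 0]
Event 1: SEND 0->2: VV[0][0]++ -> VV[0]=[1, 0, 0], msg_vec=[1, 0, 0]; VV[2]=max(VV[2],msg_vec) then VV[2][2]++ -> VV[2]=[1, 0, 1]
Event 2: SEND 1->2: VV[1][1]++ -> VV[1]=[0, 1, 0], msg_vec=[0, 1, 0]; VV[2]=max(VV[2],msg_vec) then VV[2][2]++ -> VV[2]=[1, 1, 2]
Event 3: SEND 0->2: VV[0][0]++ -> VV[0]=[2, 0, 0], msg_vec=[2, 0, 0]; VV[2]=max(VV[2],msg_vec) then VV[2][2]++ -> VV[2]=[2, 1, 3]
Event 4: SEND 1->0: VV[1][1]++ -> VV[1]=[0, 2, 0], msg_vec=[0, 2, 0]; VV[0]=max(VV[0],msg_vec) then VV[0][0]++ -> VV[0]=[3, 2, 0]
Final vectors: VV[0]=[3, 2, 0]; VV[1]=[0, 2, 0]; VV[2]=[2, 1, 3]

Answer: 0 2 0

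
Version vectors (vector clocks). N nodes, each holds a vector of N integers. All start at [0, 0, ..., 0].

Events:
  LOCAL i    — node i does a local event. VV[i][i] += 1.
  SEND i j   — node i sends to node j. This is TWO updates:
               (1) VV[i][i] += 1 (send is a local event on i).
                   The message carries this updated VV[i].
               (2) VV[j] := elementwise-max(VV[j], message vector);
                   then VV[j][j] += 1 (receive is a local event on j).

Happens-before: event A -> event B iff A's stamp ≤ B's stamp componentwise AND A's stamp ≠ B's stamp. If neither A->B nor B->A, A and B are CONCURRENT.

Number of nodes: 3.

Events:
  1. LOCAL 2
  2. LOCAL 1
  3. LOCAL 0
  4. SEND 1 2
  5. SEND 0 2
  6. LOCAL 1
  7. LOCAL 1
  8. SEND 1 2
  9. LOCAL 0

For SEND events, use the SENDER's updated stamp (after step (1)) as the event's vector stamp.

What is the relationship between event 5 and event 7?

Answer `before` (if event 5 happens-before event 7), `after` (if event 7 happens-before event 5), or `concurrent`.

Initial: VV[0]=[0, 0, 0]
Initial: VV[1]=[0, 0, 0]
Initial: VV[2]=[0, 0, 0]
Event 1: LOCAL 2: VV[2][2]++ -> VV[2]=[0, 0, 1]
Event 2: LOCAL 1: VV[1][1]++ -> VV[1]=[0, 1, 0]
Event 3: LOCAL 0: VV[0][0]++ -> VV[0]=[1, 0, 0]
Event 4: SEND 1->2: VV[1][1]++ -> VV[1]=[0, 2, 0], msg_vec=[0, 2, 0]; VV[2]=max(VV[2],msg_vec) then VV[2][2]++ -> VV[2]=[0, 2, 2]
Event 5: SEND 0->2: VV[0][0]++ -> VV[0]=[2, 0, 0], msg_vec=[2, 0, 0]; VV[2]=max(VV[2],msg_vec) then VV[2][2]++ -> VV[2]=[2, 2, 3]
Event 6: LOCAL 1: VV[1][1]++ -> VV[1]=[0, 3, 0]
Event 7: LOCAL 1: VV[1][1]++ -> VV[1]=[0, 4, 0]
Event 8: SEND 1->2: VV[1][1]++ -> VV[1]=[0, 5, 0], msg_vec=[0, 5, 0]; VV[2]=max(VV[2],msg_vec) then VV[2][2]++ -> VV[2]=[2, 5, 4]
Event 9: LOCAL 0: VV[0][0]++ -> VV[0]=[3, 0, 0]
Event 5 stamp: [2, 0, 0]
Event 7 stamp: [0, 4, 0]
[2, 0, 0] <= [0, 4, 0]? False
[0, 4, 0] <= [2, 0, 0]? False
Relation: concurrent

Answer: concurrent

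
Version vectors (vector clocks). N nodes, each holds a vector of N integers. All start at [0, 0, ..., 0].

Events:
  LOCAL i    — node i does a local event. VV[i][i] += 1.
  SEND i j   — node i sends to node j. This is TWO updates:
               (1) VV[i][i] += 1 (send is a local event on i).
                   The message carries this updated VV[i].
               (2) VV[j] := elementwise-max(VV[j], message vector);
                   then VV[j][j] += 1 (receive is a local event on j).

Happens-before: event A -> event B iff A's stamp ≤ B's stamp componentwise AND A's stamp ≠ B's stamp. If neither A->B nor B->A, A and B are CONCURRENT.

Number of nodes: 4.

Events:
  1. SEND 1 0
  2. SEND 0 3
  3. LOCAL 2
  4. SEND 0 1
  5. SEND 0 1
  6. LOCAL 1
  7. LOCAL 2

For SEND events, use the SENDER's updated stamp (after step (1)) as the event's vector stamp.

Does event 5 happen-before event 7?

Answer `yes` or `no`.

Answer: no

Derivation:
Initial: VV[0]=[0, 0, 0, 0]
Initial: VV[1]=[0, 0, 0, 0]
Initial: VV[2]=[0, 0, 0, 0]
Initial: VV[3]=[0, 0, 0, 0]
Event 1: SEND 1->0: VV[1][1]++ -> VV[1]=[0, 1, 0, 0], msg_vec=[0, 1, 0, 0]; VV[0]=max(VV[0],msg_vec) then VV[0][0]++ -> VV[0]=[1, 1, 0, 0]
Event 2: SEND 0->3: VV[0][0]++ -> VV[0]=[2, 1, 0, 0], msg_vec=[2, 1, 0, 0]; VV[3]=max(VV[3],msg_vec) then VV[3][3]++ -> VV[3]=[2, 1, 0, 1]
Event 3: LOCAL 2: VV[2][2]++ -> VV[2]=[0, 0, 1, 0]
Event 4: SEND 0->1: VV[0][0]++ -> VV[0]=[3, 1, 0, 0], msg_vec=[3, 1, 0, 0]; VV[1]=max(VV[1],msg_vec) then VV[1][1]++ -> VV[1]=[3, 2, 0, 0]
Event 5: SEND 0->1: VV[0][0]++ -> VV[0]=[4, 1, 0, 0], msg_vec=[4, 1, 0, 0]; VV[1]=max(VV[1],msg_vec) then VV[1][1]++ -> VV[1]=[4, 3, 0, 0]
Event 6: LOCAL 1: VV[1][1]++ -> VV[1]=[4, 4, 0, 0]
Event 7: LOCAL 2: VV[2][2]++ -> VV[2]=[0, 0, 2, 0]
Event 5 stamp: [4, 1, 0, 0]
Event 7 stamp: [0, 0, 2, 0]
[4, 1, 0, 0] <= [0, 0, 2, 0]? False. Equal? False. Happens-before: False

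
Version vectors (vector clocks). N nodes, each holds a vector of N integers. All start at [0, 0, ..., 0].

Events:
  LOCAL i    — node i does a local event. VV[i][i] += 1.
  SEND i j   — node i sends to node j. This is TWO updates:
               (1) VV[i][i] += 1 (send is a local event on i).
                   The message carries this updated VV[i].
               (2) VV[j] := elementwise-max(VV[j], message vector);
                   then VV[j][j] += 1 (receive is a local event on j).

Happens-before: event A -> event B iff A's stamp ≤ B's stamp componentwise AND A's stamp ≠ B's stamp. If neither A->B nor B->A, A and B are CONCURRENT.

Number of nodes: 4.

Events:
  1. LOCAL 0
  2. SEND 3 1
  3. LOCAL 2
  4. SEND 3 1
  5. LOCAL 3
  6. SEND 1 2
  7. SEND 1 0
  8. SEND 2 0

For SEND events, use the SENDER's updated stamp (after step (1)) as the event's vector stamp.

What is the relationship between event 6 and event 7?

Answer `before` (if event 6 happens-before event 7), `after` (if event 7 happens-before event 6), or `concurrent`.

Answer: before

Derivation:
Initial: VV[0]=[0, 0, 0, 0]
Initial: VV[1]=[0, 0, 0, 0]
Initial: VV[2]=[0, 0, 0, 0]
Initial: VV[3]=[0, 0, 0, 0]
Event 1: LOCAL 0: VV[0][0]++ -> VV[0]=[1, 0, 0, 0]
Event 2: SEND 3->1: VV[3][3]++ -> VV[3]=[0, 0, 0, 1], msg_vec=[0, 0, 0, 1]; VV[1]=max(VV[1],msg_vec) then VV[1][1]++ -> VV[1]=[0, 1, 0, 1]
Event 3: LOCAL 2: VV[2][2]++ -> VV[2]=[0, 0, 1, 0]
Event 4: SEND 3->1: VV[3][3]++ -> VV[3]=[0, 0, 0, 2], msg_vec=[0, 0, 0, 2]; VV[1]=max(VV[1],msg_vec) then VV[1][1]++ -> VV[1]=[0, 2, 0, 2]
Event 5: LOCAL 3: VV[3][3]++ -> VV[3]=[0, 0, 0, 3]
Event 6: SEND 1->2: VV[1][1]++ -> VV[1]=[0, 3, 0, 2], msg_vec=[0, 3, 0, 2]; VV[2]=max(VV[2],msg_vec) then VV[2][2]++ -> VV[2]=[0, 3, 2, 2]
Event 7: SEND 1->0: VV[1][1]++ -> VV[1]=[0, 4, 0, 2], msg_vec=[0, 4, 0, 2]; VV[0]=max(VV[0],msg_vec) then VV[0][0]++ -> VV[0]=[2, 4, 0, 2]
Event 8: SEND 2->0: VV[2][2]++ -> VV[2]=[0, 3, 3, 2], msg_vec=[0, 3, 3, 2]; VV[0]=max(VV[0],msg_vec) then VV[0][0]++ -> VV[0]=[3, 4, 3, 2]
Event 6 stamp: [0, 3, 0, 2]
Event 7 stamp: [0, 4, 0, 2]
[0, 3, 0, 2] <= [0, 4, 0, 2]? True
[0, 4, 0, 2] <= [0, 3, 0, 2]? False
Relation: before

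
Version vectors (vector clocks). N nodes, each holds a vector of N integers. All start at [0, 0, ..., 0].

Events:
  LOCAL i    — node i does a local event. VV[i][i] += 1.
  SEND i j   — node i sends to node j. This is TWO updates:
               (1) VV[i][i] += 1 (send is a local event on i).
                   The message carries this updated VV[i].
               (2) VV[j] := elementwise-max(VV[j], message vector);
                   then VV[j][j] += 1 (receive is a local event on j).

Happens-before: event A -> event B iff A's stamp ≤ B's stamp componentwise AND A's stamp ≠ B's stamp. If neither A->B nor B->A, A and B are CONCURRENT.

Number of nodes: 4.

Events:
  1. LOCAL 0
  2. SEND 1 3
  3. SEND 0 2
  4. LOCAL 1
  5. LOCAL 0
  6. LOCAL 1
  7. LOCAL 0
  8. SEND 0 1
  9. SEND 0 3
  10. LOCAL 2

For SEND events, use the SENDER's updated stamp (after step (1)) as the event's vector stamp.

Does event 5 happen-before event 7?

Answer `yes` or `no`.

Initial: VV[0]=[0, 0, 0, 0]
Initial: VV[1]=[0, 0, 0, 0]
Initial: VV[2]=[0, 0, 0, 0]
Initial: VV[3]=[0, 0, 0, 0]
Event 1: LOCAL 0: VV[0][0]++ -> VV[0]=[1, 0, 0, 0]
Event 2: SEND 1->3: VV[1][1]++ -> VV[1]=[0, 1, 0, 0], msg_vec=[0, 1, 0, 0]; VV[3]=max(VV[3],msg_vec) then VV[3][3]++ -> VV[3]=[0, 1, 0, 1]
Event 3: SEND 0->2: VV[0][0]++ -> VV[0]=[2, 0, 0, 0], msg_vec=[2, 0, 0, 0]; VV[2]=max(VV[2],msg_vec) then VV[2][2]++ -> VV[2]=[2, 0, 1, 0]
Event 4: LOCAL 1: VV[1][1]++ -> VV[1]=[0, 2, 0, 0]
Event 5: LOCAL 0: VV[0][0]++ -> VV[0]=[3, 0, 0, 0]
Event 6: LOCAL 1: VV[1][1]++ -> VV[1]=[0, 3, 0, 0]
Event 7: LOCAL 0: VV[0][0]++ -> VV[0]=[4, 0, 0, 0]
Event 8: SEND 0->1: VV[0][0]++ -> VV[0]=[5, 0, 0, 0], msg_vec=[5, 0, 0, 0]; VV[1]=max(VV[1],msg_vec) then VV[1][1]++ -> VV[1]=[5, 4, 0, 0]
Event 9: SEND 0->3: VV[0][0]++ -> VV[0]=[6, 0, 0, 0], msg_vec=[6, 0, 0, 0]; VV[3]=max(VV[3],msg_vec) then VV[3][3]++ -> VV[3]=[6, 1, 0, 2]
Event 10: LOCAL 2: VV[2][2]++ -> VV[2]=[2, 0, 2, 0]
Event 5 stamp: [3, 0, 0, 0]
Event 7 stamp: [4, 0, 0, 0]
[3, 0, 0, 0] <= [4, 0, 0, 0]? True. Equal? False. Happens-before: True

Answer: yes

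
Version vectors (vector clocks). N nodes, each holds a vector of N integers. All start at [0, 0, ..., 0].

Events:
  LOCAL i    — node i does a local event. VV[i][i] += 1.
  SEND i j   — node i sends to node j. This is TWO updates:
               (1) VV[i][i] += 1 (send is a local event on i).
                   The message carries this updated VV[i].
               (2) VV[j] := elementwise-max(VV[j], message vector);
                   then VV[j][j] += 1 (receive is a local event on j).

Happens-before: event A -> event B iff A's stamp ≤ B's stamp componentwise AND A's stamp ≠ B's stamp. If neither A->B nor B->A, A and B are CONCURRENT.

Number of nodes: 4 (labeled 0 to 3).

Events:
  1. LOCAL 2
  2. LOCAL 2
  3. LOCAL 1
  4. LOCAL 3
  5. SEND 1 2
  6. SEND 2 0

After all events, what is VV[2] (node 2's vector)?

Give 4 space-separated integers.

Initial: VV[0]=[0, 0, 0, 0]
Initial: VV[1]=[0, 0, 0, 0]
Initial: VV[2]=[0, 0, 0, 0]
Initial: VV[3]=[0, 0, 0, 0]
Event 1: LOCAL 2: VV[2][2]++ -> VV[2]=[0, 0, 1, 0]
Event 2: LOCAL 2: VV[2][2]++ -> VV[2]=[0, 0, 2, 0]
Event 3: LOCAL 1: VV[1][1]++ -> VV[1]=[0, 1, 0, 0]
Event 4: LOCAL 3: VV[3][3]++ -> VV[3]=[0, 0, 0, 1]
Event 5: SEND 1->2: VV[1][1]++ -> VV[1]=[0, 2, 0, 0], msg_vec=[0, 2, 0, 0]; VV[2]=max(VV[2],msg_vec) then VV[2][2]++ -> VV[2]=[0, 2, 3, 0]
Event 6: SEND 2->0: VV[2][2]++ -> VV[2]=[0, 2, 4, 0], msg_vec=[0, 2, 4, 0]; VV[0]=max(VV[0],msg_vec) then VV[0][0]++ -> VV[0]=[1, 2, 4, 0]
Final vectors: VV[0]=[1, 2, 4, 0]; VV[1]=[0, 2, 0, 0]; VV[2]=[0, 2, 4, 0]; VV[3]=[0, 0, 0, 1]

Answer: 0 2 4 0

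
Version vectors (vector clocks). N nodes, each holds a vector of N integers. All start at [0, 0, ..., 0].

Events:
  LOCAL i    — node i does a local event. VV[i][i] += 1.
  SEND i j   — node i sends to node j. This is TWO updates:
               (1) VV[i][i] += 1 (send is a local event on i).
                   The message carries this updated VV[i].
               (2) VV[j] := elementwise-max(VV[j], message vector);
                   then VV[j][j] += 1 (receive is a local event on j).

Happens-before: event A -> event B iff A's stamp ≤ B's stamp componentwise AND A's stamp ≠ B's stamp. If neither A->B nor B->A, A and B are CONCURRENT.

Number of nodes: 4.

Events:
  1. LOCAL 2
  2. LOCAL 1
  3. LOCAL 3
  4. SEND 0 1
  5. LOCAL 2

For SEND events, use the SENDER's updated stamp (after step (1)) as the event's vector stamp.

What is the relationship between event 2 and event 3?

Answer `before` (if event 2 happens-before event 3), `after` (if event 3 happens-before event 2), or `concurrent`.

Initial: VV[0]=[0, 0, 0, 0]
Initial: VV[1]=[0, 0, 0, 0]
Initial: VV[2]=[0, 0, 0, 0]
Initial: VV[3]=[0, 0, 0, 0]
Event 1: LOCAL 2: VV[2][2]++ -> VV[2]=[0, 0, 1, 0]
Event 2: LOCAL 1: VV[1][1]++ -> VV[1]=[0, 1, 0, 0]
Event 3: LOCAL 3: VV[3][3]++ -> VV[3]=[0, 0, 0, 1]
Event 4: SEND 0->1: VV[0][0]++ -> VV[0]=[1, 0, 0, 0], msg_vec=[1, 0, 0, 0]; VV[1]=max(VV[1],msg_vec) then VV[1][1]++ -> VV[1]=[1, 2, 0, 0]
Event 5: LOCAL 2: VV[2][2]++ -> VV[2]=[0, 0, 2, 0]
Event 2 stamp: [0, 1, 0, 0]
Event 3 stamp: [0, 0, 0, 1]
[0, 1, 0, 0] <= [0, 0, 0, 1]? False
[0, 0, 0, 1] <= [0, 1, 0, 0]? False
Relation: concurrent

Answer: concurrent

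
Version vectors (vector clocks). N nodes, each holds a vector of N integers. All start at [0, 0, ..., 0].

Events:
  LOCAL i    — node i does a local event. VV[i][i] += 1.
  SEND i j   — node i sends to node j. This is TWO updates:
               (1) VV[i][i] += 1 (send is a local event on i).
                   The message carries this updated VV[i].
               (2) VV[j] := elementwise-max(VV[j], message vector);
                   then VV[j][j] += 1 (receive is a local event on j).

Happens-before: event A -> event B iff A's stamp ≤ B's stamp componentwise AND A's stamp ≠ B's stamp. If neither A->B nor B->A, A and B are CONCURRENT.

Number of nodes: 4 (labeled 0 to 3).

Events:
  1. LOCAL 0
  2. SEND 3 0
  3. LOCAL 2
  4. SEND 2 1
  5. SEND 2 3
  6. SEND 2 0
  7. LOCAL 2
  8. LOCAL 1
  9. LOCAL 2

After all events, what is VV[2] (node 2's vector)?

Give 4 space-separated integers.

Initial: VV[0]=[0, 0, 0, 0]
Initial: VV[1]=[0, 0, 0, 0]
Initial: VV[2]=[0, 0, 0, 0]
Initial: VV[3]=[0, 0, 0, 0]
Event 1: LOCAL 0: VV[0][0]++ -> VV[0]=[1, 0, 0, 0]
Event 2: SEND 3->0: VV[3][3]++ -> VV[3]=[0, 0, 0, 1], msg_vec=[0, 0, 0, 1]; VV[0]=max(VV[0],msg_vec) then VV[0][0]++ -> VV[0]=[2, 0, 0, 1]
Event 3: LOCAL 2: VV[2][2]++ -> VV[2]=[0, 0, 1, 0]
Event 4: SEND 2->1: VV[2][2]++ -> VV[2]=[0, 0, 2, 0], msg_vec=[0, 0, 2, 0]; VV[1]=max(VV[1],msg_vec) then VV[1][1]++ -> VV[1]=[0, 1, 2, 0]
Event 5: SEND 2->3: VV[2][2]++ -> VV[2]=[0, 0, 3, 0], msg_vec=[0, 0, 3, 0]; VV[3]=max(VV[3],msg_vec) then VV[3][3]++ -> VV[3]=[0, 0, 3, 2]
Event 6: SEND 2->0: VV[2][2]++ -> VV[2]=[0, 0, 4, 0], msg_vec=[0, 0, 4, 0]; VV[0]=max(VV[0],msg_vec) then VV[0][0]++ -> VV[0]=[3, 0, 4, 1]
Event 7: LOCAL 2: VV[2][2]++ -> VV[2]=[0, 0, 5, 0]
Event 8: LOCAL 1: VV[1][1]++ -> VV[1]=[0, 2, 2, 0]
Event 9: LOCAL 2: VV[2][2]++ -> VV[2]=[0, 0, 6, 0]
Final vectors: VV[0]=[3, 0, 4, 1]; VV[1]=[0, 2, 2, 0]; VV[2]=[0, 0, 6, 0]; VV[3]=[0, 0, 3, 2]

Answer: 0 0 6 0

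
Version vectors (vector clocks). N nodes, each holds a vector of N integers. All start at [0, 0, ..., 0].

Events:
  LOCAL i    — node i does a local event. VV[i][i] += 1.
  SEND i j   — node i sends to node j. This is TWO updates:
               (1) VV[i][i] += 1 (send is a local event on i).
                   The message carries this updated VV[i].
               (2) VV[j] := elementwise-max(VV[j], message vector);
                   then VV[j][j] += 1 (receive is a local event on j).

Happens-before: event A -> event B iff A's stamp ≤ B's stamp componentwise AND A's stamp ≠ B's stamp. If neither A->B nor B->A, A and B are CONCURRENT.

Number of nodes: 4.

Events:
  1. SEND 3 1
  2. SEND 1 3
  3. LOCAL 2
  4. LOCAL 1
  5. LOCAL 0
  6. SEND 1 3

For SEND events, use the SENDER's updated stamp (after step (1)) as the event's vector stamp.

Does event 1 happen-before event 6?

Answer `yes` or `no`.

Answer: yes

Derivation:
Initial: VV[0]=[0, 0, 0, 0]
Initial: VV[1]=[0, 0, 0, 0]
Initial: VV[2]=[0, 0, 0, 0]
Initial: VV[3]=[0, 0, 0, 0]
Event 1: SEND 3->1: VV[3][3]++ -> VV[3]=[0, 0, 0, 1], msg_vec=[0, 0, 0, 1]; VV[1]=max(VV[1],msg_vec) then VV[1][1]++ -> VV[1]=[0, 1, 0, 1]
Event 2: SEND 1->3: VV[1][1]++ -> VV[1]=[0, 2, 0, 1], msg_vec=[0, 2, 0, 1]; VV[3]=max(VV[3],msg_vec) then VV[3][3]++ -> VV[3]=[0, 2, 0, 2]
Event 3: LOCAL 2: VV[2][2]++ -> VV[2]=[0, 0, 1, 0]
Event 4: LOCAL 1: VV[1][1]++ -> VV[1]=[0, 3, 0, 1]
Event 5: LOCAL 0: VV[0][0]++ -> VV[0]=[1, 0, 0, 0]
Event 6: SEND 1->3: VV[1][1]++ -> VV[1]=[0, 4, 0, 1], msg_vec=[0, 4, 0, 1]; VV[3]=max(VV[3],msg_vec) then VV[3][3]++ -> VV[3]=[0, 4, 0, 3]
Event 1 stamp: [0, 0, 0, 1]
Event 6 stamp: [0, 4, 0, 1]
[0, 0, 0, 1] <= [0, 4, 0, 1]? True. Equal? False. Happens-before: True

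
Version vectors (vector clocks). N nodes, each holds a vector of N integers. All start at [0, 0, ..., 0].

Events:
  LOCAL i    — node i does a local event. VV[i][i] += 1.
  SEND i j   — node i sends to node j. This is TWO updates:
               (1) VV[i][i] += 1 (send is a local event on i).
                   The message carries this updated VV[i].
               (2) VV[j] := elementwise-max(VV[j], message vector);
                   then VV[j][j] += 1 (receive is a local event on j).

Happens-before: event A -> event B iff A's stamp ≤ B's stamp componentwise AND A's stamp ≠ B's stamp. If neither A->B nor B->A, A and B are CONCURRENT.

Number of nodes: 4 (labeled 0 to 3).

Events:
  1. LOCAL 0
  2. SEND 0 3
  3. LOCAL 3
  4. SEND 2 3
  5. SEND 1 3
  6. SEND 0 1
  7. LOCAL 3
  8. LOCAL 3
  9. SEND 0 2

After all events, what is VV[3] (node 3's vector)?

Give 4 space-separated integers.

Initial: VV[0]=[0, 0, 0, 0]
Initial: VV[1]=[0, 0, 0, 0]
Initial: VV[2]=[0, 0, 0, 0]
Initial: VV[3]=[0, 0, 0, 0]
Event 1: LOCAL 0: VV[0][0]++ -> VV[0]=[1, 0, 0, 0]
Event 2: SEND 0->3: VV[0][0]++ -> VV[0]=[2, 0, 0, 0], msg_vec=[2, 0, 0, 0]; VV[3]=max(VV[3],msg_vec) then VV[3][3]++ -> VV[3]=[2, 0, 0, 1]
Event 3: LOCAL 3: VV[3][3]++ -> VV[3]=[2, 0, 0, 2]
Event 4: SEND 2->3: VV[2][2]++ -> VV[2]=[0, 0, 1, 0], msg_vec=[0, 0, 1, 0]; VV[3]=max(VV[3],msg_vec) then VV[3][3]++ -> VV[3]=[2, 0, 1, 3]
Event 5: SEND 1->3: VV[1][1]++ -> VV[1]=[0, 1, 0, 0], msg_vec=[0, 1, 0, 0]; VV[3]=max(VV[3],msg_vec) then VV[3][3]++ -> VV[3]=[2, 1, 1, 4]
Event 6: SEND 0->1: VV[0][0]++ -> VV[0]=[3, 0, 0, 0], msg_vec=[3, 0, 0, 0]; VV[1]=max(VV[1],msg_vec) then VV[1][1]++ -> VV[1]=[3, 2, 0, 0]
Event 7: LOCAL 3: VV[3][3]++ -> VV[3]=[2, 1, 1, 5]
Event 8: LOCAL 3: VV[3][3]++ -> VV[3]=[2, 1, 1, 6]
Event 9: SEND 0->2: VV[0][0]++ -> VV[0]=[4, 0, 0, 0], msg_vec=[4, 0, 0, 0]; VV[2]=max(VV[2],msg_vec) then VV[2][2]++ -> VV[2]=[4, 0, 2, 0]
Final vectors: VV[0]=[4, 0, 0, 0]; VV[1]=[3, 2, 0, 0]; VV[2]=[4, 0, 2, 0]; VV[3]=[2, 1, 1, 6]

Answer: 2 1 1 6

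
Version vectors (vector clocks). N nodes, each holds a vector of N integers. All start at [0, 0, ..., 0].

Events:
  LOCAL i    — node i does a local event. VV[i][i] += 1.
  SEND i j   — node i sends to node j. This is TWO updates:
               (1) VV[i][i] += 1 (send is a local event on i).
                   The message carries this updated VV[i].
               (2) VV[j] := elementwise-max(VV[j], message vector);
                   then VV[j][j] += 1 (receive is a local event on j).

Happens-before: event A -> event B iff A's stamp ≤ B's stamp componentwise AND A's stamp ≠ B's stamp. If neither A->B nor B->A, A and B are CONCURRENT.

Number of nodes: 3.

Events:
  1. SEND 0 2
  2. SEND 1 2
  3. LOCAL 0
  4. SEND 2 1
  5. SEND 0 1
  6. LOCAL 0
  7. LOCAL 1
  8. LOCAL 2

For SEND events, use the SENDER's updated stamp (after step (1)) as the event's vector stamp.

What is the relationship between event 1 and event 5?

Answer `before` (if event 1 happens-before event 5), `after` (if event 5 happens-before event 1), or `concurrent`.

Answer: before

Derivation:
Initial: VV[0]=[0, 0, 0]
Initial: VV[1]=[0, 0, 0]
Initial: VV[2]=[0, 0, 0]
Event 1: SEND 0->2: VV[0][0]++ -> VV[0]=[1, 0, 0], msg_vec=[1, 0, 0]; VV[2]=max(VV[2],msg_vec) then VV[2][2]++ -> VV[2]=[1, 0, 1]
Event 2: SEND 1->2: VV[1][1]++ -> VV[1]=[0, 1, 0], msg_vec=[0, 1, 0]; VV[2]=max(VV[2],msg_vec) then VV[2][2]++ -> VV[2]=[1, 1, 2]
Event 3: LOCAL 0: VV[0][0]++ -> VV[0]=[2, 0, 0]
Event 4: SEND 2->1: VV[2][2]++ -> VV[2]=[1, 1, 3], msg_vec=[1, 1, 3]; VV[1]=max(VV[1],msg_vec) then VV[1][1]++ -> VV[1]=[1, 2, 3]
Event 5: SEND 0->1: VV[0][0]++ -> VV[0]=[3, 0, 0], msg_vec=[3, 0, 0]; VV[1]=max(VV[1],msg_vec) then VV[1][1]++ -> VV[1]=[3, 3, 3]
Event 6: LOCAL 0: VV[0][0]++ -> VV[0]=[4, 0, 0]
Event 7: LOCAL 1: VV[1][1]++ -> VV[1]=[3, 4, 3]
Event 8: LOCAL 2: VV[2][2]++ -> VV[2]=[1, 1, 4]
Event 1 stamp: [1, 0, 0]
Event 5 stamp: [3, 0, 0]
[1, 0, 0] <= [3, 0, 0]? True
[3, 0, 0] <= [1, 0, 0]? False
Relation: before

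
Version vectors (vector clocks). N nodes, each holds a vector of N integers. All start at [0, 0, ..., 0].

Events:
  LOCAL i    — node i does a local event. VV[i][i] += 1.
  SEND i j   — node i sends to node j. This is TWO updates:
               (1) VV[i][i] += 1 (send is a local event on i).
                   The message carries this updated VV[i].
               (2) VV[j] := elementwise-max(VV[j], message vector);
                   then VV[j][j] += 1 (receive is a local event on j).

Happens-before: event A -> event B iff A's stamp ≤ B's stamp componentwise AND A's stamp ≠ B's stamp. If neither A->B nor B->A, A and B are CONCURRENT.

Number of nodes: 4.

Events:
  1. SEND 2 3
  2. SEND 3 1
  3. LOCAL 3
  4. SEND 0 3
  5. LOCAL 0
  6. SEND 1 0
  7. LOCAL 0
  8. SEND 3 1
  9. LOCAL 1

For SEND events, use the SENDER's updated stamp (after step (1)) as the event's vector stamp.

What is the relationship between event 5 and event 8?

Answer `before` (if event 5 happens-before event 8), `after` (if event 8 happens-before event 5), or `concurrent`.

Initial: VV[0]=[0, 0, 0, 0]
Initial: VV[1]=[0, 0, 0, 0]
Initial: VV[2]=[0, 0, 0, 0]
Initial: VV[3]=[0, 0, 0, 0]
Event 1: SEND 2->3: VV[2][2]++ -> VV[2]=[0, 0, 1, 0], msg_vec=[0, 0, 1, 0]; VV[3]=max(VV[3],msg_vec) then VV[3][3]++ -> VV[3]=[0, 0, 1, 1]
Event 2: SEND 3->1: VV[3][3]++ -> VV[3]=[0, 0, 1, 2], msg_vec=[0, 0, 1, 2]; VV[1]=max(VV[1],msg_vec) then VV[1][1]++ -> VV[1]=[0, 1, 1, 2]
Event 3: LOCAL 3: VV[3][3]++ -> VV[3]=[0, 0, 1, 3]
Event 4: SEND 0->3: VV[0][0]++ -> VV[0]=[1, 0, 0, 0], msg_vec=[1, 0, 0, 0]; VV[3]=max(VV[3],msg_vec) then VV[3][3]++ -> VV[3]=[1, 0, 1, 4]
Event 5: LOCAL 0: VV[0][0]++ -> VV[0]=[2, 0, 0, 0]
Event 6: SEND 1->0: VV[1][1]++ -> VV[1]=[0, 2, 1, 2], msg_vec=[0, 2, 1, 2]; VV[0]=max(VV[0],msg_vec) then VV[0][0]++ -> VV[0]=[3, 2, 1, 2]
Event 7: LOCAL 0: VV[0][0]++ -> VV[0]=[4, 2, 1, 2]
Event 8: SEND 3->1: VV[3][3]++ -> VV[3]=[1, 0, 1, 5], msg_vec=[1, 0, 1, 5]; VV[1]=max(VV[1],msg_vec) then VV[1][1]++ -> VV[1]=[1, 3, 1, 5]
Event 9: LOCAL 1: VV[1][1]++ -> VV[1]=[1, 4, 1, 5]
Event 5 stamp: [2, 0, 0, 0]
Event 8 stamp: [1, 0, 1, 5]
[2, 0, 0, 0] <= [1, 0, 1, 5]? False
[1, 0, 1, 5] <= [2, 0, 0, 0]? False
Relation: concurrent

Answer: concurrent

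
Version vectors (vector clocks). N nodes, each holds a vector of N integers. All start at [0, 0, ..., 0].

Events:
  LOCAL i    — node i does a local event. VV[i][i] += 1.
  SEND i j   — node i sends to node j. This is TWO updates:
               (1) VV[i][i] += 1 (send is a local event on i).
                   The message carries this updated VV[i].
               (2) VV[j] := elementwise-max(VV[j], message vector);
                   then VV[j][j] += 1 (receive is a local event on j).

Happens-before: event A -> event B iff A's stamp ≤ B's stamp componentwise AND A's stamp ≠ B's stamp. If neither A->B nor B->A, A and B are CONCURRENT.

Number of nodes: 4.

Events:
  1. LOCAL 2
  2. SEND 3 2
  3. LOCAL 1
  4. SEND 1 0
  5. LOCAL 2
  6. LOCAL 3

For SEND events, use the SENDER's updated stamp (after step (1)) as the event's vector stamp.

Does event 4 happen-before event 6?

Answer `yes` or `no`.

Answer: no

Derivation:
Initial: VV[0]=[0, 0, 0, 0]
Initial: VV[1]=[0, 0, 0, 0]
Initial: VV[2]=[0, 0, 0, 0]
Initial: VV[3]=[0, 0, 0, 0]
Event 1: LOCAL 2: VV[2][2]++ -> VV[2]=[0, 0, 1, 0]
Event 2: SEND 3->2: VV[3][3]++ -> VV[3]=[0, 0, 0, 1], msg_vec=[0, 0, 0, 1]; VV[2]=max(VV[2],msg_vec) then VV[2][2]++ -> VV[2]=[0, 0, 2, 1]
Event 3: LOCAL 1: VV[1][1]++ -> VV[1]=[0, 1, 0, 0]
Event 4: SEND 1->0: VV[1][1]++ -> VV[1]=[0, 2, 0, 0], msg_vec=[0, 2, 0, 0]; VV[0]=max(VV[0],msg_vec) then VV[0][0]++ -> VV[0]=[1, 2, 0, 0]
Event 5: LOCAL 2: VV[2][2]++ -> VV[2]=[0, 0, 3, 1]
Event 6: LOCAL 3: VV[3][3]++ -> VV[3]=[0, 0, 0, 2]
Event 4 stamp: [0, 2, 0, 0]
Event 6 stamp: [0, 0, 0, 2]
[0, 2, 0, 0] <= [0, 0, 0, 2]? False. Equal? False. Happens-before: False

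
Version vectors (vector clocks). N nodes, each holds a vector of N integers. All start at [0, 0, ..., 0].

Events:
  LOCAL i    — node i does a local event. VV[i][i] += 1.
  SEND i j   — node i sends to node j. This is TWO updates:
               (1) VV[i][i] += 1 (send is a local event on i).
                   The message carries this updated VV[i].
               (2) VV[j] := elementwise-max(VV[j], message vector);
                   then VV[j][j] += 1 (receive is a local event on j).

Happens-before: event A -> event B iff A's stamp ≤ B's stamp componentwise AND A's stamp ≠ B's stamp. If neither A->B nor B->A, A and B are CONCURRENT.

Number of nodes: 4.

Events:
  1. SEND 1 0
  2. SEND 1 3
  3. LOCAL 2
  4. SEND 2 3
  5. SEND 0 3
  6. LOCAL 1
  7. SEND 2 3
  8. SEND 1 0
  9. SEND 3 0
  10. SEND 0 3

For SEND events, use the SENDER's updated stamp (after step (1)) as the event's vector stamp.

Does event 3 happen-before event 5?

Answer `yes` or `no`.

Initial: VV[0]=[0, 0, 0, 0]
Initial: VV[1]=[0, 0, 0, 0]
Initial: VV[2]=[0, 0, 0, 0]
Initial: VV[3]=[0, 0, 0, 0]
Event 1: SEND 1->0: VV[1][1]++ -> VV[1]=[0, 1, 0, 0], msg_vec=[0, 1, 0, 0]; VV[0]=max(VV[0],msg_vec) then VV[0][0]++ -> VV[0]=[1, 1, 0, 0]
Event 2: SEND 1->3: VV[1][1]++ -> VV[1]=[0, 2, 0, 0], msg_vec=[0, 2, 0, 0]; VV[3]=max(VV[3],msg_vec) then VV[3][3]++ -> VV[3]=[0, 2, 0, 1]
Event 3: LOCAL 2: VV[2][2]++ -> VV[2]=[0, 0, 1, 0]
Event 4: SEND 2->3: VV[2][2]++ -> VV[2]=[0, 0, 2, 0], msg_vec=[0, 0, 2, 0]; VV[3]=max(VV[3],msg_vec) then VV[3][3]++ -> VV[3]=[0, 2, 2, 2]
Event 5: SEND 0->3: VV[0][0]++ -> VV[0]=[2, 1, 0, 0], msg_vec=[2, 1, 0, 0]; VV[3]=max(VV[3],msg_vec) then VV[3][3]++ -> VV[3]=[2, 2, 2, 3]
Event 6: LOCAL 1: VV[1][1]++ -> VV[1]=[0, 3, 0, 0]
Event 7: SEND 2->3: VV[2][2]++ -> VV[2]=[0, 0, 3, 0], msg_vec=[0, 0, 3, 0]; VV[3]=max(VV[3],msg_vec) then VV[3][3]++ -> VV[3]=[2, 2, 3, 4]
Event 8: SEND 1->0: VV[1][1]++ -> VV[1]=[0, 4, 0, 0], msg_vec=[0, 4, 0, 0]; VV[0]=max(VV[0],msg_vec) then VV[0][0]++ -> VV[0]=[3, 4, 0, 0]
Event 9: SEND 3->0: VV[3][3]++ -> VV[3]=[2, 2, 3, 5], msg_vec=[2, 2, 3, 5]; VV[0]=max(VV[0],msg_vec) then VV[0][0]++ -> VV[0]=[4, 4, 3, 5]
Event 10: SEND 0->3: VV[0][0]++ -> VV[0]=[5, 4, 3, 5], msg_vec=[5, 4, 3, 5]; VV[3]=max(VV[3],msg_vec) then VV[3][3]++ -> VV[3]=[5, 4, 3, 6]
Event 3 stamp: [0, 0, 1, 0]
Event 5 stamp: [2, 1, 0, 0]
[0, 0, 1, 0] <= [2, 1, 0, 0]? False. Equal? False. Happens-before: False

Answer: no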